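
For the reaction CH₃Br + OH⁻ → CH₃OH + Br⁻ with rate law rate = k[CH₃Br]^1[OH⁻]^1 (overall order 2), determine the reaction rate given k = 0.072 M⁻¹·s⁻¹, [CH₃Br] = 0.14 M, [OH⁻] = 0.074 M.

0.0007459 M/s

Step 1: The rate law is rate = k[CH₃Br]^1[OH⁻]^1, overall order = 1+1 = 2
Step 2: Substitute values: rate = 0.072 × (0.14)^1 × (0.074)^1
Step 3: rate = 0.072 × 0.14 × 0.074 = 0.00074592 M/s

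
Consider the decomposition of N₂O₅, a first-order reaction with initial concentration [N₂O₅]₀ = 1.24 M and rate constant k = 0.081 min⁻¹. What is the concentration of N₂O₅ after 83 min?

0.001492 M

Step 1: For a first-order reaction: [N₂O₅] = [N₂O₅]₀ × e^(-kt)
Step 2: [N₂O₅] = 1.24 × e^(-0.081 × 83)
Step 3: [N₂O₅] = 1.24 × e^(-6.723)
Step 4: [N₂O₅] = 1.24 × 0.00120292 = 0.001492 M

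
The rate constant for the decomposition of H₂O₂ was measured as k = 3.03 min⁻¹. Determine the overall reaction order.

first order (1)

Step 1: The units of k for an nth-order reaction are (concentration)^(1-n)·(time)⁻¹.
Step 2: Here k has units min⁻¹, so the concentration exponent is 0.
Step 3: 1 - n = 0 ⇒ n = 1. The reaction is first order.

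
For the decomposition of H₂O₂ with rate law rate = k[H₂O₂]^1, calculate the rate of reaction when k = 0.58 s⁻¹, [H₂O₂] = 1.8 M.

1.044 M/s

Step 1: Identify the rate law: rate = k[H₂O₂]^1
Step 2: Substitute values: rate = 0.58 × (1.8)^1
Step 3: Calculate: rate = 0.58 × 1.8 = 1.044 M/s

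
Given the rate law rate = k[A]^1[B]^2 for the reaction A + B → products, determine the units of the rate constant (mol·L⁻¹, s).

(mol·L⁻¹)⁻²·s⁻¹

Step 1: Overall order = 1 + 2 = 3.
Step 2: rate has units mol·L⁻¹·s⁻¹; [A]^1[B]^2 has units (mol·L⁻¹)^3.
Step 3: k = rate/([A]^1[B]^2), so units of k = (mol·L⁻¹)^(1-3)·s⁻¹ = (mol·L⁻¹)⁻²·s⁻¹.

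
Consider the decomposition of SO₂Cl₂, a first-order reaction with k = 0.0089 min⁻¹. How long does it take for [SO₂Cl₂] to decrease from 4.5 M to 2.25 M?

77.88 min

Step 1: For first-order: t = ln([SO₂Cl₂]₀/[SO₂Cl₂])/k
Step 2: t = ln(4.5/2.25)/0.0089
Step 3: t = ln(2)/0.0089
Step 4: t = 0.6931/0.0089 = 77.88 min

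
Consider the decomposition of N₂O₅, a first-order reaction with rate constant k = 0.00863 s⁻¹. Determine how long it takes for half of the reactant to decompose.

80.32 s

Step 1: For a first-order reaction, t₁/₂ = ln(2)/k
Step 2: t₁/₂ = ln(2)/0.00863
Step 3: t₁/₂ = 0.6931/0.00863 = 80.32 s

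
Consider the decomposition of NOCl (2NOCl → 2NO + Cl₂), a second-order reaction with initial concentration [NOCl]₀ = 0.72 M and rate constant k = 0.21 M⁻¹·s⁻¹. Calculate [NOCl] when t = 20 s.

0.1789 M

Step 1: For a second-order reaction: 1/[NOCl] = 1/[NOCl]₀ + kt
Step 2: 1/[NOCl] = 1/0.72 + 0.21 × 20
Step 3: 1/[NOCl] = 1.389 + 4.2 = 5.589
Step 4: [NOCl] = 1/5.589 = 0.1789 M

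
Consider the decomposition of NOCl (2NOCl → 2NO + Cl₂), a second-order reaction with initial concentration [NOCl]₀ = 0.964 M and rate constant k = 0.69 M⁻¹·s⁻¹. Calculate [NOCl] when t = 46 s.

0.03051 M

Step 1: For a second-order reaction: 1/[NOCl] = 1/[NOCl]₀ + kt
Step 2: 1/[NOCl] = 1/0.964 + 0.69 × 46
Step 3: 1/[NOCl] = 1.037 + 31.74 = 32.78
Step 4: [NOCl] = 1/32.78 = 0.03051 M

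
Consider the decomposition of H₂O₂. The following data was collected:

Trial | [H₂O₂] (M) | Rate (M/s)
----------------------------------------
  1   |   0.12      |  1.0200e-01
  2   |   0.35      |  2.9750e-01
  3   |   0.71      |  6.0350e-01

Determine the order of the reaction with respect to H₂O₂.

first order (1)

Step 1: Compare trials to find order n where rate₂/rate₁ = ([H₂O₂]₂/[H₂O₂]₁)^n
Step 2: rate₂/rate₁ = 2.9750e-01/1.0200e-01 = 2.917
Step 3: [H₂O₂]₂/[H₂O₂]₁ = 0.35/0.12 = 2.917
Step 4: n = ln(2.917)/ln(2.917) = 1.00 ≈ 1
Step 5: The reaction is first order in H₂O₂.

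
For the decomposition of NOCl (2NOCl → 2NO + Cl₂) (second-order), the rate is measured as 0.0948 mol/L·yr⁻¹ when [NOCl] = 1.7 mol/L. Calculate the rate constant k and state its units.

0.0328 (mol/L)⁻¹·yr⁻¹

Step 1: rate = k[NOCl]^2, so k = rate / [NOCl]^2.
Step 2: k = 0.0948 / (1.7)^2 = 0.0948 / 2.89.
Step 3: k = 0.0328 (mol/L)⁻¹·yr⁻¹.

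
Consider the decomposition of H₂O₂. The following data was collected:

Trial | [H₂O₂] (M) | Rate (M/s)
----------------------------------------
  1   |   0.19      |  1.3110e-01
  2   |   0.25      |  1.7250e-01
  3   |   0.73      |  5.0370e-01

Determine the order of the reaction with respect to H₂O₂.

first order (1)

Step 1: Compare trials to find order n where rate₂/rate₁ = ([H₂O₂]₂/[H₂O₂]₁)^n
Step 2: rate₂/rate₁ = 1.7250e-01/1.3110e-01 = 1.316
Step 3: [H₂O₂]₂/[H₂O₂]₁ = 0.25/0.19 = 1.316
Step 4: n = ln(1.316)/ln(1.316) = 1.00 ≈ 1
Step 5: The reaction is first order in H₂O₂.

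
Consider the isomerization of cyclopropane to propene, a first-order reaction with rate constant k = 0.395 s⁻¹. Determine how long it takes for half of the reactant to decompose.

1.755 s

Step 1: For a first-order reaction, t₁/₂ = ln(2)/k
Step 2: t₁/₂ = ln(2)/0.395
Step 3: t₁/₂ = 0.6931/0.395 = 1.755 s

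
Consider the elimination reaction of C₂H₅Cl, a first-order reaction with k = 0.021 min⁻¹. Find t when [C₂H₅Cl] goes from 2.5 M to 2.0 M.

10.63 min

Step 1: For first-order: t = ln([C₂H₅Cl]₀/[C₂H₅Cl])/k
Step 2: t = ln(2.5/2.0)/0.021
Step 3: t = ln(1.25)/0.021
Step 4: t = 0.2231/0.021 = 10.63 min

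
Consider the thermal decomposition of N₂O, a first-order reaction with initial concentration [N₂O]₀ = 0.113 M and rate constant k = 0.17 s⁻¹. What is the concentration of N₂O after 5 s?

0.0483 M

Step 1: For a first-order reaction: [N₂O] = [N₂O]₀ × e^(-kt)
Step 2: [N₂O] = 0.113 × e^(-0.17 × 5)
Step 3: [N₂O] = 0.113 × e^(-0.85)
Step 4: [N₂O] = 0.113 × 0.427415 = 0.0483 M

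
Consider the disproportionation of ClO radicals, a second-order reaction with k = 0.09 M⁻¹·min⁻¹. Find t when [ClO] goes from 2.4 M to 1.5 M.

2.778 min

Step 1: For second-order: t = (1/[ClO] - 1/[ClO]₀)/k
Step 2: t = (1/1.5 - 1/2.4)/0.09
Step 3: t = (0.6667 - 0.4167)/0.09
Step 4: t = 0.25/0.09 = 2.778 min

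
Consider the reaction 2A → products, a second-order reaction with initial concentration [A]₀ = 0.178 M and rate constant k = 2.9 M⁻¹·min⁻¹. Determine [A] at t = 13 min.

0.02309 M

Step 1: For a second-order reaction: 1/[A] = 1/[A]₀ + kt
Step 2: 1/[A] = 1/0.178 + 2.9 × 13
Step 3: 1/[A] = 5.618 + 37.7 = 43.32
Step 4: [A] = 1/43.32 = 0.02309 M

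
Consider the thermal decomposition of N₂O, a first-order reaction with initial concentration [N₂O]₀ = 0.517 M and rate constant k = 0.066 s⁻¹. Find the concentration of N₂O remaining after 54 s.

0.01464 M

Step 1: For a first-order reaction: [N₂O] = [N₂O]₀ × e^(-kt)
Step 2: [N₂O] = 0.517 × e^(-0.066 × 54)
Step 3: [N₂O] = 0.517 × e^(-3.564)
Step 4: [N₂O] = 0.517 × 0.0283253 = 0.01464 M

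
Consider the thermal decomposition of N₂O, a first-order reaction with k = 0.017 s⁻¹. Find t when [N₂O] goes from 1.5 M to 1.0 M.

23.85 s

Step 1: For first-order: t = ln([N₂O]₀/[N₂O])/k
Step 2: t = ln(1.5/1.0)/0.017
Step 3: t = ln(1.5)/0.017
Step 4: t = 0.4055/0.017 = 23.85 s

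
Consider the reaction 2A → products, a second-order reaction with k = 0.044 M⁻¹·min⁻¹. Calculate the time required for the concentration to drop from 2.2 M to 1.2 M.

8.609 min

Step 1: For second-order: t = (1/[A] - 1/[A]₀)/k
Step 2: t = (1/1.2 - 1/2.2)/0.044
Step 3: t = (0.8333 - 0.4545)/0.044
Step 4: t = 0.3788/0.044 = 8.609 min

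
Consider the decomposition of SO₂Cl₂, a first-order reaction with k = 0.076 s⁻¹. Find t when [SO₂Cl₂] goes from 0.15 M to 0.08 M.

8.271 s

Step 1: For first-order: t = ln([SO₂Cl₂]₀/[SO₂Cl₂])/k
Step 2: t = ln(0.15/0.08)/0.076
Step 3: t = ln(1.875)/0.076
Step 4: t = 0.6286/0.076 = 8.271 s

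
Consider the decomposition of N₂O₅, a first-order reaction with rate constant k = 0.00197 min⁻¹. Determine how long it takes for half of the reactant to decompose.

351.9 min

Step 1: For a first-order reaction, t₁/₂ = ln(2)/k
Step 2: t₁/₂ = ln(2)/0.00197
Step 3: t₁/₂ = 0.6931/0.00197 = 351.9 min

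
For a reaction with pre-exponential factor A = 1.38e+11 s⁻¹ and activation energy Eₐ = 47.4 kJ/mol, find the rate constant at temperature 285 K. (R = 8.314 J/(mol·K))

2.83e+02 s⁻¹

Step 1: Use the Arrhenius equation: k = A × exp(-Eₐ/RT)
Step 2: Convert Eₐ to J/mol: 47.4 kJ/mol = 47400 J/mol
Step 3: Calculate the exponent: -Eₐ/(RT) = -47400/(8.314 × 285) = -20.00430
Step 4: k = 1.38e+11 × exp(-20.00430)
Step 5: k = 1.38e+11 × 2.05231e-09 = 2.8322e+02 s⁻¹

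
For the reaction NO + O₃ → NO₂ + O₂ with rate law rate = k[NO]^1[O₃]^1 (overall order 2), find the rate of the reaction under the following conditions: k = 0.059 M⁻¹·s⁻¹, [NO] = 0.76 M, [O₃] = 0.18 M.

0.008071 M/s

Step 1: The rate law is rate = k[NO]^1[O₃]^1, overall order = 1+1 = 2
Step 2: Substitute values: rate = 0.059 × (0.76)^1 × (0.18)^1
Step 3: rate = 0.059 × 0.76 × 0.18 = 0.0080712 M/s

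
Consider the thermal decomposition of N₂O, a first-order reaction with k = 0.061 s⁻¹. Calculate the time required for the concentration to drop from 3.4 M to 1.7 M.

11.36 s

Step 1: For first-order: t = ln([N₂O]₀/[N₂O])/k
Step 2: t = ln(3.4/1.7)/0.061
Step 3: t = ln(2)/0.061
Step 4: t = 0.6931/0.061 = 11.36 s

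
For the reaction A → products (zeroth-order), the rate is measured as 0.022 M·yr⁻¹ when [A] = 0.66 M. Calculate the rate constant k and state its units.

0.022 M·yr⁻¹

Step 1: For a zeroth-order reaction, rate = k (independent of concentration).
Step 2: k = rate = 0.022 M·yr⁻¹.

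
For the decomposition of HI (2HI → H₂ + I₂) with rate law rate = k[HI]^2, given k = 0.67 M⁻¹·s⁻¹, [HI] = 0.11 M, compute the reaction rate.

0.008107 M/s

Step 1: Identify the rate law: rate = k[HI]^2
Step 2: Substitute values: rate = 0.67 × (0.11)^2
Step 3: Calculate: rate = 0.67 × 0.0121 = 0.008107 M/s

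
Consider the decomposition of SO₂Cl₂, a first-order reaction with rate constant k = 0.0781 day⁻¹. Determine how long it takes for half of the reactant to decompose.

8.875 day

Step 1: For a first-order reaction, t₁/₂ = ln(2)/k
Step 2: t₁/₂ = ln(2)/0.0781
Step 3: t₁/₂ = 0.6931/0.0781 = 8.875 day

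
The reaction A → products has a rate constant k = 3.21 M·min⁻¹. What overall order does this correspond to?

zeroth order (0)

Step 1: The units of k for an nth-order reaction are (concentration)^(1-n)·(time)⁻¹.
Step 2: Here k has units M·min⁻¹, so the concentration exponent is 1.
Step 3: 1 - n = 1 ⇒ n = 0. The reaction is zeroth order.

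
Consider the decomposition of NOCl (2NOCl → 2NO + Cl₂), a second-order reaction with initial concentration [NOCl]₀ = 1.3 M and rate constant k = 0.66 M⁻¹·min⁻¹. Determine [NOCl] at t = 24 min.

0.06021 M

Step 1: For a second-order reaction: 1/[NOCl] = 1/[NOCl]₀ + kt
Step 2: 1/[NOCl] = 1/1.3 + 0.66 × 24
Step 3: 1/[NOCl] = 0.7692 + 15.84 = 16.61
Step 4: [NOCl] = 1/16.61 = 0.06021 M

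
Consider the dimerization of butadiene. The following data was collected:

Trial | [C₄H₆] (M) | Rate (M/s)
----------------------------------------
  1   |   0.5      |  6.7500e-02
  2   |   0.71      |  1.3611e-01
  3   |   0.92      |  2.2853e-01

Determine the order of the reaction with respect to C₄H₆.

second order (2)

Step 1: Compare trials to find order n where rate₂/rate₁ = ([C₄H₆]₂/[C₄H₆]₁)^n
Step 2: rate₂/rate₁ = 1.3611e-01/6.7500e-02 = 2.016
Step 3: [C₄H₆]₂/[C₄H₆]₁ = 0.71/0.5 = 1.42
Step 4: n = ln(2.016)/ln(1.42) = 2.00 ≈ 2
Step 5: The reaction is second order in C₄H₆.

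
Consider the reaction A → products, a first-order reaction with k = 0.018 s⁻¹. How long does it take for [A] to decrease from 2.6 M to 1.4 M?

34.39 s

Step 1: For first-order: t = ln([A]₀/[A])/k
Step 2: t = ln(2.6/1.4)/0.018
Step 3: t = ln(1.857)/0.018
Step 4: t = 0.619/0.018 = 34.39 s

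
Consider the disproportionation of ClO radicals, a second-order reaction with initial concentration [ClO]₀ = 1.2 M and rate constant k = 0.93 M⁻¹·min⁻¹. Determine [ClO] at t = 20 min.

0.05146 M

Step 1: For a second-order reaction: 1/[ClO] = 1/[ClO]₀ + kt
Step 2: 1/[ClO] = 1/1.2 + 0.93 × 20
Step 3: 1/[ClO] = 0.8333 + 18.6 = 19.43
Step 4: [ClO] = 1/19.43 = 0.05146 M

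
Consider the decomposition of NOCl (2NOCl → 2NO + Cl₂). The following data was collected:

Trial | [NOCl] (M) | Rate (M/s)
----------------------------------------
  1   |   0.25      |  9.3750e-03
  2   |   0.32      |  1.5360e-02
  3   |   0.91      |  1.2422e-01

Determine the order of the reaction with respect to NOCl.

second order (2)

Step 1: Compare trials to find order n where rate₂/rate₁ = ([NOCl]₂/[NOCl]₁)^n
Step 2: rate₂/rate₁ = 1.5360e-02/9.3750e-03 = 1.638
Step 3: [NOCl]₂/[NOCl]₁ = 0.32/0.25 = 1.28
Step 4: n = ln(1.638)/ln(1.28) = 2.00 ≈ 2
Step 5: The reaction is second order in NOCl.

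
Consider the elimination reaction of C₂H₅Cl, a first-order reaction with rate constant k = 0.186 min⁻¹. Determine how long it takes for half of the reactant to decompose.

3.727 min

Step 1: For a first-order reaction, t₁/₂ = ln(2)/k
Step 2: t₁/₂ = ln(2)/0.186
Step 3: t₁/₂ = 0.6931/0.186 = 3.727 min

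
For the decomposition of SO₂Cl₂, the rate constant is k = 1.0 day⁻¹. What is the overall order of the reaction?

first order (1)

Step 1: The units of k for an nth-order reaction are (concentration)^(1-n)·(time)⁻¹.
Step 2: Here k has units day⁻¹, so the concentration exponent is 0.
Step 3: 1 - n = 0 ⇒ n = 1. The reaction is first order.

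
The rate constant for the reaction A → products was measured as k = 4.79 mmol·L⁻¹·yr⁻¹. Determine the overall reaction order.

zeroth order (0)

Step 1: The units of k for an nth-order reaction are (concentration)^(1-n)·(time)⁻¹.
Step 2: Here k has units mmol·L⁻¹·yr⁻¹, so the concentration exponent is 1.
Step 3: 1 - n = 1 ⇒ n = 0. The reaction is zeroth order.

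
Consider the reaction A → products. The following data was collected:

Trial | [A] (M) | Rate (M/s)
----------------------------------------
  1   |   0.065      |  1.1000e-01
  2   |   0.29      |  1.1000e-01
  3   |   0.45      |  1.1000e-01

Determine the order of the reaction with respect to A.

zeroth order (0)

Step 1: Compare trials - when concentration changes, rate stays constant.
Step 2: rate₂/rate₁ = 1.1000e-01/1.1000e-01 = 1
Step 3: [A]₂/[A]₁ = 0.29/0.065 = 4.462
Step 4: Since rate ratio ≈ (conc ratio)^0, the reaction is zeroth order.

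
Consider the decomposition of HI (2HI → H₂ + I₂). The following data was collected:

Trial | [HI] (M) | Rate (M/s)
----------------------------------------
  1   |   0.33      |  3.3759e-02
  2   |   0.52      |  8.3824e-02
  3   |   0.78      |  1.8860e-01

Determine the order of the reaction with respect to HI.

second order (2)

Step 1: Compare trials to find order n where rate₂/rate₁ = ([HI]₂/[HI]₁)^n
Step 2: rate₂/rate₁ = 8.3824e-02/3.3759e-02 = 2.483
Step 3: [HI]₂/[HI]₁ = 0.52/0.33 = 1.576
Step 4: n = ln(2.483)/ln(1.576) = 2.00 ≈ 2
Step 5: The reaction is second order in HI.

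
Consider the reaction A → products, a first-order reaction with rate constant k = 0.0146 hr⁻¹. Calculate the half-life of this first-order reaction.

47.48 hr

Step 1: For a first-order reaction, t₁/₂ = ln(2)/k
Step 2: t₁/₂ = ln(2)/0.0146
Step 3: t₁/₂ = 0.6931/0.0146 = 47.48 hr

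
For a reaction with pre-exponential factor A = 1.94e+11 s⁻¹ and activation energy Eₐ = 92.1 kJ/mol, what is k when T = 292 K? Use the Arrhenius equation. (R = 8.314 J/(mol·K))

6.48e-06 s⁻¹

Step 1: Use the Arrhenius equation: k = A × exp(-Eₐ/RT)
Step 2: Convert Eₐ to J/mol: 92.1 kJ/mol = 92100 J/mol
Step 3: Calculate the exponent: -Eₐ/(RT) = -92100/(8.314 × 292) = -37.93733
Step 4: k = 1.94e+11 × exp(-37.93733)
Step 5: k = 1.94e+11 × 3.34216e-17 = 6.4838e-06 s⁻¹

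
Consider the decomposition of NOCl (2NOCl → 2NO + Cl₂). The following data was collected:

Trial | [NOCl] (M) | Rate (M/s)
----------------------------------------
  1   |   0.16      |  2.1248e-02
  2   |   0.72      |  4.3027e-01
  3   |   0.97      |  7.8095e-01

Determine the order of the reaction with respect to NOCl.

second order (2)

Step 1: Compare trials to find order n where rate₂/rate₁ = ([NOCl]₂/[NOCl]₁)^n
Step 2: rate₂/rate₁ = 4.3027e-01/2.1248e-02 = 20.25
Step 3: [NOCl]₂/[NOCl]₁ = 0.72/0.16 = 4.5
Step 4: n = ln(20.25)/ln(4.5) = 2.00 ≈ 2
Step 5: The reaction is second order in NOCl.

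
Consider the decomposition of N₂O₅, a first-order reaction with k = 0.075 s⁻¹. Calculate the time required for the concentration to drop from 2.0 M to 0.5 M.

18.48 s

Step 1: For first-order: t = ln([N₂O₅]₀/[N₂O₅])/k
Step 2: t = ln(2.0/0.5)/0.075
Step 3: t = ln(4)/0.075
Step 4: t = 1.386/0.075 = 18.48 s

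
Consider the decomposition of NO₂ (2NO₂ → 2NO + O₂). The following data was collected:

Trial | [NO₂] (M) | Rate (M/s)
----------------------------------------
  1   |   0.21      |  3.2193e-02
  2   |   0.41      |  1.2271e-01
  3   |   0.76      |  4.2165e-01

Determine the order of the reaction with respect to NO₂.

second order (2)

Step 1: Compare trials to find order n where rate₂/rate₁ = ([NO₂]₂/[NO₂]₁)^n
Step 2: rate₂/rate₁ = 1.2271e-01/3.2193e-02 = 3.812
Step 3: [NO₂]₂/[NO₂]₁ = 0.41/0.21 = 1.952
Step 4: n = ln(3.812)/ln(1.952) = 2.00 ≈ 2
Step 5: The reaction is second order in NO₂.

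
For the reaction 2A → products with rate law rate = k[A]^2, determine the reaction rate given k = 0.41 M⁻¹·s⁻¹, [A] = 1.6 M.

1.05 M/s

Step 1: Identify the rate law: rate = k[A]^2
Step 2: Substitute values: rate = 0.41 × (1.6)^2
Step 3: Calculate: rate = 0.41 × 2.56 = 1.0496 M/s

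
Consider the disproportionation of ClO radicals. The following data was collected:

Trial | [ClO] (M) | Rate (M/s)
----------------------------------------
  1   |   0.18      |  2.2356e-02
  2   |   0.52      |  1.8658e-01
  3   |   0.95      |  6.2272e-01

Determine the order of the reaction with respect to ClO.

second order (2)

Step 1: Compare trials to find order n where rate₂/rate₁ = ([ClO]₂/[ClO]₁)^n
Step 2: rate₂/rate₁ = 1.8658e-01/2.2356e-02 = 8.346
Step 3: [ClO]₂/[ClO]₁ = 0.52/0.18 = 2.889
Step 4: n = ln(8.346)/ln(2.889) = 2.00 ≈ 2
Step 5: The reaction is second order in ClO.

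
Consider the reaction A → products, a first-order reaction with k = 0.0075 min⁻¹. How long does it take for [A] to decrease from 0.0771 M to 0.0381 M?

93.99 min

Step 1: For first-order: t = ln([A]₀/[A])/k
Step 2: t = ln(0.0771/0.0381)/0.0075
Step 3: t = ln(2.024)/0.0075
Step 4: t = 0.7049/0.0075 = 93.99 min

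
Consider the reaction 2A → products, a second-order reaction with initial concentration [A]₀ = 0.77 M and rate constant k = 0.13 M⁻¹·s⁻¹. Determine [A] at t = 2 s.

0.6416 M

Step 1: For a second-order reaction: 1/[A] = 1/[A]₀ + kt
Step 2: 1/[A] = 1/0.77 + 0.13 × 2
Step 3: 1/[A] = 1.299 + 0.26 = 1.559
Step 4: [A] = 1/1.559 = 0.6416 M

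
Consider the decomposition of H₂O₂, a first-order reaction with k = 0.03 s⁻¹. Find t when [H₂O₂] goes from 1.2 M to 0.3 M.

46.21 s

Step 1: For first-order: t = ln([H₂O₂]₀/[H₂O₂])/k
Step 2: t = ln(1.2/0.3)/0.03
Step 3: t = ln(4)/0.03
Step 4: t = 1.386/0.03 = 46.21 s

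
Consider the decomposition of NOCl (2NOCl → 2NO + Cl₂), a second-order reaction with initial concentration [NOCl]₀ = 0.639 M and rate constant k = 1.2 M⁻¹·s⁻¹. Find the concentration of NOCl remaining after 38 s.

0.0212 M

Step 1: For a second-order reaction: 1/[NOCl] = 1/[NOCl]₀ + kt
Step 2: 1/[NOCl] = 1/0.639 + 1.2 × 38
Step 3: 1/[NOCl] = 1.565 + 45.6 = 47.16
Step 4: [NOCl] = 1/47.16 = 0.0212 M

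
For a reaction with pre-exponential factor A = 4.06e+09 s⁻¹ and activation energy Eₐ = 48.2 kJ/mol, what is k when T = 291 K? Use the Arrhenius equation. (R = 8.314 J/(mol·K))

9.04e+00 s⁻¹

Step 1: Use the Arrhenius equation: k = A × exp(-Eₐ/RT)
Step 2: Convert Eₐ to J/mol: 48.2 kJ/mol = 48200 J/mol
Step 3: Calculate the exponent: -Eₐ/(RT) = -48200/(8.314 × 291) = -19.92251
Step 4: k = 4.06e+09 × exp(-19.92251)
Step 5: k = 4.06e+09 × 2.22722e-09 = 9.0425e+00 s⁻¹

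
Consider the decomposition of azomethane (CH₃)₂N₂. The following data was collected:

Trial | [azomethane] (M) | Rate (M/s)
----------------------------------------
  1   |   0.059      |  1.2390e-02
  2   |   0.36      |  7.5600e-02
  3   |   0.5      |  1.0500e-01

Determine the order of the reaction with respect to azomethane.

first order (1)

Step 1: Compare trials to find order n where rate₂/rate₁ = ([azomethane]₂/[azomethane]₁)^n
Step 2: rate₂/rate₁ = 7.5600e-02/1.2390e-02 = 6.102
Step 3: [azomethane]₂/[azomethane]₁ = 0.36/0.059 = 6.102
Step 4: n = ln(6.102)/ln(6.102) = 1.00 ≈ 1
Step 5: The reaction is first order in azomethane.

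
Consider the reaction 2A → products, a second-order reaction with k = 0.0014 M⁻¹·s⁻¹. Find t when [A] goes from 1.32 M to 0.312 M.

1748 s

Step 1: For second-order: t = (1/[A] - 1/[A]₀)/k
Step 2: t = (1/0.312 - 1/1.32)/0.0014
Step 3: t = (3.205 - 0.7576)/0.0014
Step 4: t = 2.448/0.0014 = 1748 s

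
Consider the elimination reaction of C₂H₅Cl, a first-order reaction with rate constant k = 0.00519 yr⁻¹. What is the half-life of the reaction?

133.6 yr

Step 1: For a first-order reaction, t₁/₂ = ln(2)/k
Step 2: t₁/₂ = ln(2)/0.00519
Step 3: t₁/₂ = 0.6931/0.00519 = 133.6 yr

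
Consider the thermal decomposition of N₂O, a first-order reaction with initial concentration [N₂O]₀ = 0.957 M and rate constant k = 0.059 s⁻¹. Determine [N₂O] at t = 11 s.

0.5001 M

Step 1: For a first-order reaction: [N₂O] = [N₂O]₀ × e^(-kt)
Step 2: [N₂O] = 0.957 × e^(-0.059 × 11)
Step 3: [N₂O] = 0.957 × e^(-0.649)
Step 4: [N₂O] = 0.957 × 0.522568 = 0.5001 M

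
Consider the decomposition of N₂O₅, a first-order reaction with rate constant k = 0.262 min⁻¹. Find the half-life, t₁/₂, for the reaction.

2.646 min

Step 1: For a first-order reaction, t₁/₂ = ln(2)/k
Step 2: t₁/₂ = ln(2)/0.262
Step 3: t₁/₂ = 0.6931/0.262 = 2.646 min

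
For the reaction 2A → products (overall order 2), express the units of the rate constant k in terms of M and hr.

M⁻¹·hr⁻¹

Step 1: For overall order n, rate = k × (concentration)^n.
Step 2: Rate has units M·hr⁻¹; concentration term has units M^2.
Step 3: k = rate / (concentration)^n, so units of k = M^(1-2)·hr⁻¹ = M⁻¹·hr⁻¹.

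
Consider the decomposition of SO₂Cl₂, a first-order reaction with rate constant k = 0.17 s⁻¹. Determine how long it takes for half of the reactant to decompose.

4.077 s

Step 1: For a first-order reaction, t₁/₂ = ln(2)/k
Step 2: t₁/₂ = ln(2)/0.17
Step 3: t₁/₂ = 0.6931/0.17 = 4.077 s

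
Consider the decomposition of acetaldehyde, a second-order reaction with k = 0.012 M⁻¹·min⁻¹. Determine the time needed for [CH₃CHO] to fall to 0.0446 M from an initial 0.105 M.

1075 min

Step 1: For second-order: t = (1/[CH₃CHO] - 1/[CH₃CHO]₀)/k
Step 2: t = (1/0.0446 - 1/0.105)/0.012
Step 3: t = (22.42 - 9.524)/0.012
Step 4: t = 12.9/0.012 = 1075 min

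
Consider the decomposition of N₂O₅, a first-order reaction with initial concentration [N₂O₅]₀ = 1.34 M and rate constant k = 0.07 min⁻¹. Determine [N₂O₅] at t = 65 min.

0.01416 M

Step 1: For a first-order reaction: [N₂O₅] = [N₂O₅]₀ × e^(-kt)
Step 2: [N₂O₅] = 1.34 × e^(-0.07 × 65)
Step 3: [N₂O₅] = 1.34 × e^(-4.55)
Step 4: [N₂O₅] = 1.34 × 0.0105672 = 0.01416 M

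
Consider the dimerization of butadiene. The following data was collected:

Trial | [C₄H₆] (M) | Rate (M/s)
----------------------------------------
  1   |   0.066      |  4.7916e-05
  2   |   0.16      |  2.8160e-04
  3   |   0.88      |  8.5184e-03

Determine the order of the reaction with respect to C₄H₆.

second order (2)

Step 1: Compare trials to find order n where rate₂/rate₁ = ([C₄H₆]₂/[C₄H₆]₁)^n
Step 2: rate₂/rate₁ = 2.8160e-04/4.7916e-05 = 5.877
Step 3: [C₄H₆]₂/[C₄H₆]₁ = 0.16/0.066 = 2.424
Step 4: n = ln(5.877)/ln(2.424) = 2.00 ≈ 2
Step 5: The reaction is second order in C₄H₆.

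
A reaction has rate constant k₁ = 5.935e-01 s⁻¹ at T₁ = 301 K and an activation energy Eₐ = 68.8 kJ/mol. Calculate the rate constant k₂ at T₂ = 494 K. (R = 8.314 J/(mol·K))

2.743e+04 s⁻¹

Step 1: Use the two-temperature Arrhenius form: ln(k₂/k₁) = -Eₐ/R × (1/T₂ - 1/T₁)
Step 2: Convert Eₐ to J/mol: 68.8 kJ/mol = 68800 J/mol
Step 3: 1/T₂ - 1/T₁ = 1/494 - 1/301 = -1.297968e-03 K⁻¹
Step 4: ln(k₂/k₁) = -68800/8.314 × -1.297968e-03 = 10.74094
Step 5: k₂ = k₁ × exp(10.74094) = 5.935e-01 × 4.62095e+04 = 2.743e+04 s⁻¹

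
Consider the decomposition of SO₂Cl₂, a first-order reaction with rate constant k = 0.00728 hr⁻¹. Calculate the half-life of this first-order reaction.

95.21 hr

Step 1: For a first-order reaction, t₁/₂ = ln(2)/k
Step 2: t₁/₂ = ln(2)/0.00728
Step 3: t₁/₂ = 0.6931/0.00728 = 95.21 hr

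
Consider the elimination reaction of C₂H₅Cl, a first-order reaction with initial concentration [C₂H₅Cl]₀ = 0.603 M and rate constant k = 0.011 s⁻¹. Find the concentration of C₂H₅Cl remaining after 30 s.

0.4335 M

Step 1: For a first-order reaction: [C₂H₅Cl] = [C₂H₅Cl]₀ × e^(-kt)
Step 2: [C₂H₅Cl] = 0.603 × e^(-0.011 × 30)
Step 3: [C₂H₅Cl] = 0.603 × e^(-0.33)
Step 4: [C₂H₅Cl] = 0.603 × 0.718924 = 0.4335 M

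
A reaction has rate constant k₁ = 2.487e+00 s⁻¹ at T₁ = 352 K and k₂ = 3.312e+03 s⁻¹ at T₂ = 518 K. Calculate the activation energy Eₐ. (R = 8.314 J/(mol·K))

65.7 kJ/mol

Step 1: Use the two-temperature Arrhenius form: ln(k₂/k₁) = -Eₐ/R × (1/T₂ - 1/T₁)
Step 2: ln(k₂/k₁) = ln(3.312e+03/2.487e+00) = ln(1331.72) = 7.19423
Step 3: 1/T₂ - 1/T₁ = 1/518 - 1/352 = -9.104072e-04 K⁻¹
Step 4: Eₐ = -R × ln(k₂/k₁) / (1/T₂ - 1/T₁) = -8.314 × 7.19423 / -9.104072e-04
Step 5: Eₐ = 6.5699e+04 J/mol = 65.7 kJ/mol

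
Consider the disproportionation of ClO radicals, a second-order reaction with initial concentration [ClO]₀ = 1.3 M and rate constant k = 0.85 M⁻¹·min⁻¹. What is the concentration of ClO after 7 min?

0.1488 M

Step 1: For a second-order reaction: 1/[ClO] = 1/[ClO]₀ + kt
Step 2: 1/[ClO] = 1/1.3 + 0.85 × 7
Step 3: 1/[ClO] = 0.7692 + 5.95 = 6.719
Step 4: [ClO] = 1/6.719 = 0.1488 M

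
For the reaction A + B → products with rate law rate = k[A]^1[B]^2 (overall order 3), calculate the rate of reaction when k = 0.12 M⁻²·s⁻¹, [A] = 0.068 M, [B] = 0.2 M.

0.0003264 M/s

Step 1: The rate law is rate = k[A]^1[B]^2, overall order = 1+2 = 3
Step 2: Substitute values: rate = 0.12 × (0.068)^1 × (0.2)^2
Step 3: rate = 0.12 × 0.068 × 0.04 = 0.0003264 M/s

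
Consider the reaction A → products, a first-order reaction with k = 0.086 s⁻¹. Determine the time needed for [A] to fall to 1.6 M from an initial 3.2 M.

8.06 s

Step 1: For first-order: t = ln([A]₀/[A])/k
Step 2: t = ln(3.2/1.6)/0.086
Step 3: t = ln(2)/0.086
Step 4: t = 0.6931/0.086 = 8.06 s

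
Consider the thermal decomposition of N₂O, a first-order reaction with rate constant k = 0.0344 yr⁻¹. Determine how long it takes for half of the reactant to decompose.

20.15 yr

Step 1: For a first-order reaction, t₁/₂ = ln(2)/k
Step 2: t₁/₂ = ln(2)/0.0344
Step 3: t₁/₂ = 0.6931/0.0344 = 20.15 yr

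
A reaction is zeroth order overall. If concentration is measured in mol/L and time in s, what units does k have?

mol/L·s⁻¹

Step 1: For overall order n, rate = k × (concentration)^n.
Step 2: Rate has units mol/L·s⁻¹; concentration term has units (mol/L)^0.
Step 3: k = rate / (concentration)^n, so units of k = (mol/L)^(1-0)·s⁻¹ = mol/L·s⁻¹.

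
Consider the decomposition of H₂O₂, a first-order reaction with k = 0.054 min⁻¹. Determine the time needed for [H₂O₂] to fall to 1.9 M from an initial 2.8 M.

7.181 min

Step 1: For first-order: t = ln([H₂O₂]₀/[H₂O₂])/k
Step 2: t = ln(2.8/1.9)/0.054
Step 3: t = ln(1.474)/0.054
Step 4: t = 0.3878/0.054 = 7.181 min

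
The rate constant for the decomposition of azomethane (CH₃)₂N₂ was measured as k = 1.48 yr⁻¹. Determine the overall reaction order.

first order (1)

Step 1: The units of k for an nth-order reaction are (concentration)^(1-n)·(time)⁻¹.
Step 2: Here k has units yr⁻¹, so the concentration exponent is 0.
Step 3: 1 - n = 0 ⇒ n = 1. The reaction is first order.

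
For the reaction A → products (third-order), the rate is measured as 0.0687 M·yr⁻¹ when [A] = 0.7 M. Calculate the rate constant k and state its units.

0.2003 M⁻²·yr⁻¹

Step 1: rate = k[A]^3, so k = rate / [A]^3.
Step 2: k = 0.0687 / (0.7)^3 = 0.0687 / 0.343.
Step 3: k = 0.2003 M⁻²·yr⁻¹.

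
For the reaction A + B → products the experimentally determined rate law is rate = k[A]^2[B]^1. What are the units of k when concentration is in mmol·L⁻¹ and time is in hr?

(mmol·L⁻¹)⁻²·hr⁻¹

Step 1: Overall order = 2 + 1 = 3.
Step 2: rate has units mmol·L⁻¹·hr⁻¹; [A]^2[B]^1 has units (mmol·L⁻¹)^3.
Step 3: k = rate/([A]^2[B]^1), so units of k = (mmol·L⁻¹)^(1-3)·hr⁻¹ = (mmol·L⁻¹)⁻²·hr⁻¹.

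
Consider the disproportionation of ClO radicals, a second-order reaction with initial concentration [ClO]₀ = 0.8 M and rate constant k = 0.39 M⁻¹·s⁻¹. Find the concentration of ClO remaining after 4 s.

0.3559 M

Step 1: For a second-order reaction: 1/[ClO] = 1/[ClO]₀ + kt
Step 2: 1/[ClO] = 1/0.8 + 0.39 × 4
Step 3: 1/[ClO] = 1.25 + 1.56 = 2.81
Step 4: [ClO] = 1/2.81 = 0.3559 M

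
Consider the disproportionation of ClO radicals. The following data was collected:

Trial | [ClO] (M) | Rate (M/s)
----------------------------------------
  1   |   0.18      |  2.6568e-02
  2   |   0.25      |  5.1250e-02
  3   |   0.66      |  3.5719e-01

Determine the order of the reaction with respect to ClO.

second order (2)

Step 1: Compare trials to find order n where rate₂/rate₁ = ([ClO]₂/[ClO]₁)^n
Step 2: rate₂/rate₁ = 5.1250e-02/2.6568e-02 = 1.929
Step 3: [ClO]₂/[ClO]₁ = 0.25/0.18 = 1.389
Step 4: n = ln(1.929)/ln(1.389) = 2.00 ≈ 2
Step 5: The reaction is second order in ClO.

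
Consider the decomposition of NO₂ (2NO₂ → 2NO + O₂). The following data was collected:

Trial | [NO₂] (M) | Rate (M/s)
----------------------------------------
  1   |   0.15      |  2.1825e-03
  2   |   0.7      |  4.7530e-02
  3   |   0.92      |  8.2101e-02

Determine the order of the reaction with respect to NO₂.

second order (2)

Step 1: Compare trials to find order n where rate₂/rate₁ = ([NO₂]₂/[NO₂]₁)^n
Step 2: rate₂/rate₁ = 4.7530e-02/2.1825e-03 = 21.78
Step 3: [NO₂]₂/[NO₂]₁ = 0.7/0.15 = 4.667
Step 4: n = ln(21.78)/ln(4.667) = 2.00 ≈ 2
Step 5: The reaction is second order in NO₂.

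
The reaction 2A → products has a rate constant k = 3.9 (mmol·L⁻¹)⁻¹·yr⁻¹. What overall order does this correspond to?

second order (2)

Step 1: The units of k for an nth-order reaction are (concentration)^(1-n)·(time)⁻¹.
Step 2: Here k has units (mmol·L⁻¹)⁻¹·yr⁻¹, so the concentration exponent is -1.
Step 3: 1 - n = -1 ⇒ n = 2. The reaction is second order.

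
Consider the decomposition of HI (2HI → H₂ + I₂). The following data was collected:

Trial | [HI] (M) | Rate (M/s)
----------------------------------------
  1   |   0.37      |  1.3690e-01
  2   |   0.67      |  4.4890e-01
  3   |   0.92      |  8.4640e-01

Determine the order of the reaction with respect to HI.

second order (2)

Step 1: Compare trials to find order n where rate₂/rate₁ = ([HI]₂/[HI]₁)^n
Step 2: rate₂/rate₁ = 4.4890e-01/1.3690e-01 = 3.279
Step 3: [HI]₂/[HI]₁ = 0.67/0.37 = 1.811
Step 4: n = ln(3.279)/ln(1.811) = 2.00 ≈ 2
Step 5: The reaction is second order in HI.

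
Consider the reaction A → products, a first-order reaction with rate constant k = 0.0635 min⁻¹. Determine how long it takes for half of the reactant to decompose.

10.92 min

Step 1: For a first-order reaction, t₁/₂ = ln(2)/k
Step 2: t₁/₂ = ln(2)/0.0635
Step 3: t₁/₂ = 0.6931/0.0635 = 10.92 min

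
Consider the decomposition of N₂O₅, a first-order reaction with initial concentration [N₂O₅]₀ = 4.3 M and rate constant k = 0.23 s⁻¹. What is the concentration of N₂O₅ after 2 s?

2.715 M

Step 1: For a first-order reaction: [N₂O₅] = [N₂O₅]₀ × e^(-kt)
Step 2: [N₂O₅] = 4.3 × e^(-0.23 × 2)
Step 3: [N₂O₅] = 4.3 × e^(-0.46)
Step 4: [N₂O₅] = 4.3 × 0.631284 = 2.715 M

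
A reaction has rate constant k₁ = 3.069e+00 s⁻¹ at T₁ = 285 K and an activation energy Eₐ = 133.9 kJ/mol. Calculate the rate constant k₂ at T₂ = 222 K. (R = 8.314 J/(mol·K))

3.329e-07 s⁻¹

Step 1: Use the two-temperature Arrhenius form: ln(k₂/k₁) = -Eₐ/R × (1/T₂ - 1/T₁)
Step 2: Convert Eₐ to J/mol: 133.9 kJ/mol = 133900 J/mol
Step 3: 1/T₂ - 1/T₁ = 1/222 - 1/285 = 9.957326e-04 K⁻¹
Step 4: ln(k₂/k₁) = -133900/8.314 × 9.957326e-04 = -16.03664
Step 5: k₂ = k₁ × exp(-16.03664) = 3.069e+00 × 1.08487e-07 = 3.329e-07 s⁻¹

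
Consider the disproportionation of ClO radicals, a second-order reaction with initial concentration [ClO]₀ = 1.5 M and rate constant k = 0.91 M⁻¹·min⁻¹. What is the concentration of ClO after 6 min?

0.1632 M

Step 1: For a second-order reaction: 1/[ClO] = 1/[ClO]₀ + kt
Step 2: 1/[ClO] = 1/1.5 + 0.91 × 6
Step 3: 1/[ClO] = 0.6667 + 5.46 = 6.127
Step 4: [ClO] = 1/6.127 = 0.1632 M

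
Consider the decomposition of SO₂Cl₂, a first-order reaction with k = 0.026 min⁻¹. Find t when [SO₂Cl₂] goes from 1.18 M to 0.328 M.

49.24 min

Step 1: For first-order: t = ln([SO₂Cl₂]₀/[SO₂Cl₂])/k
Step 2: t = ln(1.18/0.328)/0.026
Step 3: t = ln(3.598)/0.026
Step 4: t = 1.28/0.026 = 49.24 min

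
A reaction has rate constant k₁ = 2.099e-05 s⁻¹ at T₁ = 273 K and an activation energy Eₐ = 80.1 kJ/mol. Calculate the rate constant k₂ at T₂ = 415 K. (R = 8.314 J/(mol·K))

3.684e+00 s⁻¹

Step 1: Use the two-temperature Arrhenius form: ln(k₂/k₁) = -Eₐ/R × (1/T₂ - 1/T₁)
Step 2: Convert Eₐ to J/mol: 80.1 kJ/mol = 80100 J/mol
Step 3: 1/T₂ - 1/T₁ = 1/415 - 1/273 = -1.253365e-03 K⁻¹
Step 4: ln(k₂/k₁) = -80100/8.314 × -1.253365e-03 = 12.07536
Step 5: k₂ = k₁ × exp(12.07536) = 2.099e-05 × 1.75494e+05 = 3.684e+00 s⁻¹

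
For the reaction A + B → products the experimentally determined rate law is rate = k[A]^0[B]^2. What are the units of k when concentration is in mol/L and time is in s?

(mol/L)⁻¹·s⁻¹

Step 1: Overall order = 0 + 2 = 2.
Step 2: rate has units mol/L·s⁻¹; [A]^0[B]^2 has units (mol/L)^2.
Step 3: k = rate/([A]^0[B]^2), so units of k = (mol/L)^(1-2)·s⁻¹ = (mol/L)⁻¹·s⁻¹.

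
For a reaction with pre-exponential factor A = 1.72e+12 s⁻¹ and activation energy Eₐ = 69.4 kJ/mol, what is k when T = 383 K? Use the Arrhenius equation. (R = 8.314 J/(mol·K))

5.89e+02 s⁻¹

Step 1: Use the Arrhenius equation: k = A × exp(-Eₐ/RT)
Step 2: Convert Eₐ to J/mol: 69.4 kJ/mol = 69400 J/mol
Step 3: Calculate the exponent: -Eₐ/(RT) = -69400/(8.314 × 383) = -21.79469
Step 4: k = 1.72e+12 × exp(-21.79469)
Step 5: k = 1.72e+12 × 3.42520e-10 = 5.8913e+02 s⁻¹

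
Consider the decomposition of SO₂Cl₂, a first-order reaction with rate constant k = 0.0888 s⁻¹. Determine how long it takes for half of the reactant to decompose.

7.806 s

Step 1: For a first-order reaction, t₁/₂ = ln(2)/k
Step 2: t₁/₂ = ln(2)/0.0888
Step 3: t₁/₂ = 0.6931/0.0888 = 7.806 s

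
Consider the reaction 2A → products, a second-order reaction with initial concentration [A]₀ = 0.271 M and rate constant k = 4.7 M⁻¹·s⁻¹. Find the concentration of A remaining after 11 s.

0.01805 M

Step 1: For a second-order reaction: 1/[A] = 1/[A]₀ + kt
Step 2: 1/[A] = 1/0.271 + 4.7 × 11
Step 3: 1/[A] = 3.69 + 51.7 = 55.39
Step 4: [A] = 1/55.39 = 0.01805 M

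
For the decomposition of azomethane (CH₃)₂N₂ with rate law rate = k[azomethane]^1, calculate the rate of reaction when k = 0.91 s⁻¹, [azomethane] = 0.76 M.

0.6916 M/s

Step 1: Identify the rate law: rate = k[azomethane]^1
Step 2: Substitute values: rate = 0.91 × (0.76)^1
Step 3: Calculate: rate = 0.91 × 0.76 = 0.6916 M/s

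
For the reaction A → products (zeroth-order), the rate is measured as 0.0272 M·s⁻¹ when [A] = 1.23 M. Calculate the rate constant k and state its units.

0.0272 M·s⁻¹

Step 1: For a zeroth-order reaction, rate = k (independent of concentration).
Step 2: k = rate = 0.0272 M·s⁻¹.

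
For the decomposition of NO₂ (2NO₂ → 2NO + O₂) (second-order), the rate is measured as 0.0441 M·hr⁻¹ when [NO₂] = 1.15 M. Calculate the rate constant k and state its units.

0.03335 M⁻¹·hr⁻¹

Step 1: rate = k[NO₂]^2, so k = rate / [NO₂]^2.
Step 2: k = 0.0441 / (1.15)^2 = 0.0441 / 1.322.
Step 3: k = 0.03335 M⁻¹·hr⁻¹.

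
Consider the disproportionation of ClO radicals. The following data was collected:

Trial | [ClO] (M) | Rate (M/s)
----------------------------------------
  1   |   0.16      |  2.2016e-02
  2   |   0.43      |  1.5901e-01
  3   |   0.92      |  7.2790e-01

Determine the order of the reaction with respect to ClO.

second order (2)

Step 1: Compare trials to find order n where rate₂/rate₁ = ([ClO]₂/[ClO]₁)^n
Step 2: rate₂/rate₁ = 1.5901e-01/2.2016e-02 = 7.223
Step 3: [ClO]₂/[ClO]₁ = 0.43/0.16 = 2.688
Step 4: n = ln(7.223)/ln(2.688) = 2.00 ≈ 2
Step 5: The reaction is second order in ClO.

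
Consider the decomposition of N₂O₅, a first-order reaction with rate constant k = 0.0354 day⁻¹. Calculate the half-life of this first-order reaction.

19.58 day

Step 1: For a first-order reaction, t₁/₂ = ln(2)/k
Step 2: t₁/₂ = ln(2)/0.0354
Step 3: t₁/₂ = 0.6931/0.0354 = 19.58 day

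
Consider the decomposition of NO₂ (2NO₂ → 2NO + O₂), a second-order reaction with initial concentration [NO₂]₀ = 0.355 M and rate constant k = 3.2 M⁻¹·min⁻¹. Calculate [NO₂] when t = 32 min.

0.009504 M

Step 1: For a second-order reaction: 1/[NO₂] = 1/[NO₂]₀ + kt
Step 2: 1/[NO₂] = 1/0.355 + 3.2 × 32
Step 3: 1/[NO₂] = 2.817 + 102.4 = 105.2
Step 4: [NO₂] = 1/105.2 = 0.009504 M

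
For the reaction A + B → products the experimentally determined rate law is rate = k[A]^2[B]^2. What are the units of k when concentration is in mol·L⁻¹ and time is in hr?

(mol·L⁻¹)⁻³·hr⁻¹

Step 1: Overall order = 2 + 2 = 4.
Step 2: rate has units mol·L⁻¹·hr⁻¹; [A]^2[B]^2 has units (mol·L⁻¹)^4.
Step 3: k = rate/([A]^2[B]^2), so units of k = (mol·L⁻¹)^(1-4)·hr⁻¹ = (mol·L⁻¹)⁻³·hr⁻¹.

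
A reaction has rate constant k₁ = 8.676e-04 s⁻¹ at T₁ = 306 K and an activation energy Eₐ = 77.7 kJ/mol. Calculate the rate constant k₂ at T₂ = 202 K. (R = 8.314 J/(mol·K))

1.286e-10 s⁻¹

Step 1: Use the two-temperature Arrhenius form: ln(k₂/k₁) = -Eₐ/R × (1/T₂ - 1/T₁)
Step 2: Convert Eₐ to J/mol: 77.7 kJ/mol = 77700 J/mol
Step 3: 1/T₂ - 1/T₁ = 1/202 - 1/306 = 1.682521e-03 K⁻¹
Step 4: ln(k₂/k₁) = -77700/8.314 × 1.682521e-03 = -15.72431
Step 5: k₂ = k₁ × exp(-15.72431) = 8.676e-04 × 1.48258e-07 = 1.286e-10 s⁻¹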